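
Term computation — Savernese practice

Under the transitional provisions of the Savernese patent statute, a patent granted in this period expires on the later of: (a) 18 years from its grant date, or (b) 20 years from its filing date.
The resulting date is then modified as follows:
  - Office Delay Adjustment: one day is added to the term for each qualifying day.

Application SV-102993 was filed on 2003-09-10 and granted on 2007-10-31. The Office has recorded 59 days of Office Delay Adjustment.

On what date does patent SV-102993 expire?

(a) grant + 18 years → 31 October 2025.
(b) filing + 20 years → 10 September 2023.
Later of the two: 31 October 2025.
Office Delay Adjustment: +59 days → 29 December 2025.

December 29, 2025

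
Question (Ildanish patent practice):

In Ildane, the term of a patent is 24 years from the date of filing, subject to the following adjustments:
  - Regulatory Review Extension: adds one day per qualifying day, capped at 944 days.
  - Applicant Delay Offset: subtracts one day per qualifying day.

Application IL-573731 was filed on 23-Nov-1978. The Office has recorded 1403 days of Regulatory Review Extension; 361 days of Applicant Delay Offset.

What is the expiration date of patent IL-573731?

Base term: filing date + 24 years → 23 November 2002.
Regulatory Review Extension: 1403 days claimed exceeds the 944-day cap, so +944 days → 24 June 2005.
Applicant Delay Offset: −361 days → 28 June 2004.

June 28, 2004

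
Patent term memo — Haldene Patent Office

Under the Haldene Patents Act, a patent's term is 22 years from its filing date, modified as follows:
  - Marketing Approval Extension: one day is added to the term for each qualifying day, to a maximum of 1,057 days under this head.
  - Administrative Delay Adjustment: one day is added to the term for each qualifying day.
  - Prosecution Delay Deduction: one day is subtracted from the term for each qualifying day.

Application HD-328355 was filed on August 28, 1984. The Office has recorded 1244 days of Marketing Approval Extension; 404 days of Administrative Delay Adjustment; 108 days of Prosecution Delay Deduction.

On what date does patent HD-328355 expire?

May 12, 2010

Base term: filing date + 22 years → 28 August 2006.
Marketing Approval Extension: 1244 days claimed exceeds the 1057-day cap, so +1057 days → 20 July 2009.
Administrative Delay Adjustment: +404 days → 28 August 2010.
Prosecution Delay Deduction: −108 days → 12 May 2010.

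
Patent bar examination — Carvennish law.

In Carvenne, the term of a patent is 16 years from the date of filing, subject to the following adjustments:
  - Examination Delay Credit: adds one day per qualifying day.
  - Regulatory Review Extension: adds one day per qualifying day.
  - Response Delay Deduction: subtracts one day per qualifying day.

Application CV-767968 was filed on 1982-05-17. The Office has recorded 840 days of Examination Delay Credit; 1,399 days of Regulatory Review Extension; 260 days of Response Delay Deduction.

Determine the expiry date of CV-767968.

Base term: filing date + 16 years → 17 May 1998.
Examination Delay Credit: +840 days → 3 September 2000.
Regulatory Review Extension: +1399 days → 3 July 2004.
Response Delay Deduction: −260 days → 17 October 2003.

October 17, 2003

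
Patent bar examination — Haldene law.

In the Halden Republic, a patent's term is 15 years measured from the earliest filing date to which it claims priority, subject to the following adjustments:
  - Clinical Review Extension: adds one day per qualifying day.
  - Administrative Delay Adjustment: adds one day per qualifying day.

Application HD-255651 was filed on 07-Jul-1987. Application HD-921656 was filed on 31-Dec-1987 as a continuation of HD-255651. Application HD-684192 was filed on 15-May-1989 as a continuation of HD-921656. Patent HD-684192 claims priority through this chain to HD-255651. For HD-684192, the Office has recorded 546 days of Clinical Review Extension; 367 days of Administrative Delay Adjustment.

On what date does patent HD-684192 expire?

2005-01-05

Earliest priority filing: 7 July 1987.
Base term: 7 July 1987 + 15 years → 7 July 2002.
Clinical Review Extension: +546 days → 4 January 2004.
Administrative Delay Adjustment: +367 days → 5 January 2005.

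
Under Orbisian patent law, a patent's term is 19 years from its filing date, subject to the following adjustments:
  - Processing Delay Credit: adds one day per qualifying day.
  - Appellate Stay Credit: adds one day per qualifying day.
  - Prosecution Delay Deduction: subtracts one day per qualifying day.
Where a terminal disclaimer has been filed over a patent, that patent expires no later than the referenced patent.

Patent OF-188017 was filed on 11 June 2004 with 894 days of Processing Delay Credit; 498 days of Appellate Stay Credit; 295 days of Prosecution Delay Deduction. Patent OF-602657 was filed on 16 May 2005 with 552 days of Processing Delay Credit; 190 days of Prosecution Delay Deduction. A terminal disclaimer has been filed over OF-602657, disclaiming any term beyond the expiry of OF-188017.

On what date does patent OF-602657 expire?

2025-05-13

Natural term of OF-602657:
  Base: filing + 19 years → 16 May 2024.
  Processing Delay Credit: +552 days → 19 November 2025.
  Prosecution Delay Deduction: −190 days → 13 May 2025.
Expiry of referenced patent OF-188017:
  Base: filing + 19 years → 11 June 2023.
  Processing Delay Credit: +894 days → 21 November 2025.
  Appellate Stay Credit: +498 days → 3 April 2027.
  Prosecution Delay Deduction: −295 days → 12 June 2026.
Terminal disclaimer: OF-602657 expires on the earlier of 13 May 2025 and 12 June 2026.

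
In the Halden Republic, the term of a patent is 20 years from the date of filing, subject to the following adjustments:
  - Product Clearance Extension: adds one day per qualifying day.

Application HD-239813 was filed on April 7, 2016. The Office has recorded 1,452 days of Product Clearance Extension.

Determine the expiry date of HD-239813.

2040-03-29

Base term: filing date + 20 years → 7 April 2036.
Product Clearance Extension: +1452 days → 29 March 2040.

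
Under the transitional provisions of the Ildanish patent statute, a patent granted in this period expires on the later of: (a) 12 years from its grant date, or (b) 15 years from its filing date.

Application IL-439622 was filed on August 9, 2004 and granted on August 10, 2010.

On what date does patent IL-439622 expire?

(a) grant + 12 years → 10 August 2022.
(b) filing + 15 years → 9 August 2019.
Later of the two: 10 August 2022.

August 10, 2022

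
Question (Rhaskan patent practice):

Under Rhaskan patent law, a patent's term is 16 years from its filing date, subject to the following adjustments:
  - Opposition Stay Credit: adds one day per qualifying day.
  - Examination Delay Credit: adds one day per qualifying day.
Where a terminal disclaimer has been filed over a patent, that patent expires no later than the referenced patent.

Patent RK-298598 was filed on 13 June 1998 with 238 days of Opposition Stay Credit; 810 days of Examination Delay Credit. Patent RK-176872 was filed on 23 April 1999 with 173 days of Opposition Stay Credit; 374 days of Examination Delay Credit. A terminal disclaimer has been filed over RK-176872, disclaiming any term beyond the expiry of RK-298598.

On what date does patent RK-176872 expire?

2016-10-21

Natural term of RK-176872:
  Base: filing + 16 years → 23 April 2015.
  Opposition Stay Credit: +173 days → 13 October 2015.
  Examination Delay Credit: +374 days → 21 October 2016.
Expiry of referenced patent RK-298598:
  Base: filing + 16 years → 13 June 2014.
  Opposition Stay Credit: +238 days → 6 February 2015.
  Examination Delay Credit: +810 days → 26 April 2017.
Terminal disclaimer: RK-176872 expires on the earlier of 21 October 2016 and 26 April 2017.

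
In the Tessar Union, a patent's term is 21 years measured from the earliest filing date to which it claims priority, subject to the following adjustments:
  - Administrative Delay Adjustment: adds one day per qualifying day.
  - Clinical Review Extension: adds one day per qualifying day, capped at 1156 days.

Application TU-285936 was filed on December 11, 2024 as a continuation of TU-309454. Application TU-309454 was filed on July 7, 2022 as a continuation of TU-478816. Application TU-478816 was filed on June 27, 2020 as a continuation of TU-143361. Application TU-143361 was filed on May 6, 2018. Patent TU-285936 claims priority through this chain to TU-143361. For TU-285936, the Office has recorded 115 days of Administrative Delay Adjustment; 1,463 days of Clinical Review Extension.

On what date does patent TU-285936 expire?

Earliest priority filing: 6 May 2018.
Base term: 6 May 2018 + 21 years → 6 May 2039.
Administrative Delay Adjustment: +115 days → 29 August 2039.
Clinical Review Extension: 1463 days claimed exceeds the 1156-day cap, so +1156 days → 28 October 2042.

2042-10-28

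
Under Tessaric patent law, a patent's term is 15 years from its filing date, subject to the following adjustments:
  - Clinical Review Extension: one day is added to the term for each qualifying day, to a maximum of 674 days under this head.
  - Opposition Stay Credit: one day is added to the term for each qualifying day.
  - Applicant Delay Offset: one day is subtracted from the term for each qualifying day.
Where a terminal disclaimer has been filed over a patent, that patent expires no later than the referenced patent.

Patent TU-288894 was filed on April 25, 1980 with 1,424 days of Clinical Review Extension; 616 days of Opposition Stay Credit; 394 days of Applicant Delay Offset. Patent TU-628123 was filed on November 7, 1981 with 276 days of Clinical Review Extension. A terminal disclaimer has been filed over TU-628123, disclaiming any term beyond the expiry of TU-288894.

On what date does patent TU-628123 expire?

Natural term of TU-628123:
  Base: filing + 15 years → 7 November 1996.
  Clinical Review Extension: 276 days (within the 674-day cap) → +276 days → 10 August 1997.
Expiry of referenced patent TU-288894:
  Base: filing + 15 years → 25 April 1995.
  Clinical Review Extension: 1424 days claimed exceeds the 674-day cap, so +674 days → 27 February 1997.
  Opposition Stay Credit: +616 days → 5 November 1998.
  Applicant Delay Offset: −394 days → 7 October 1997.
Terminal disclaimer: TU-628123 expires on the earlier of 10 August 1997 and 7 October 1997.

August 10, 1997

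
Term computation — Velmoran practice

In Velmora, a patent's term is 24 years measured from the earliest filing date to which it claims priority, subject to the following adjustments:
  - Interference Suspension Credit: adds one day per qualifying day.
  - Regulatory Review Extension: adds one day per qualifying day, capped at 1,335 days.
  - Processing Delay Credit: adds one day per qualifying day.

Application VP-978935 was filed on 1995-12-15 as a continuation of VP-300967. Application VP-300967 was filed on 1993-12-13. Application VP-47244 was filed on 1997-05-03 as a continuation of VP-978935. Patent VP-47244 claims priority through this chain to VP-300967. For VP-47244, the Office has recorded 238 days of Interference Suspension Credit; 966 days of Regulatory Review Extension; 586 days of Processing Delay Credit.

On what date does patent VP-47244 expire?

November 7, 2022

Earliest priority filing: 13 December 1993.
Base term: 13 December 1993 + 24 years → 13 December 2017.
Interference Suspension Credit: +238 days → 8 August 2018.
Regulatory Review Extension: 966 days (within the 1335-day cap) → +966 days → 31 March 2021.
Processing Delay Credit: +586 days → 7 November 2022.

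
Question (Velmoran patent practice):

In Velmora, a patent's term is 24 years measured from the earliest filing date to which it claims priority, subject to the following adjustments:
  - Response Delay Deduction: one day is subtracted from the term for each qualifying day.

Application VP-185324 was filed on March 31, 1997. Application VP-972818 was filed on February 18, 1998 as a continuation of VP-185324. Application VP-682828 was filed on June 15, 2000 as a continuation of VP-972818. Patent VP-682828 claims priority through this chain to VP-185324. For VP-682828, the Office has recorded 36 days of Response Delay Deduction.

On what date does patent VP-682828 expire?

February 23, 2021

Earliest priority filing: 31 March 1997.
Base term: 31 March 1997 + 24 years → 31 March 2021.
Response Delay Deduction: −36 days → 23 February 2021.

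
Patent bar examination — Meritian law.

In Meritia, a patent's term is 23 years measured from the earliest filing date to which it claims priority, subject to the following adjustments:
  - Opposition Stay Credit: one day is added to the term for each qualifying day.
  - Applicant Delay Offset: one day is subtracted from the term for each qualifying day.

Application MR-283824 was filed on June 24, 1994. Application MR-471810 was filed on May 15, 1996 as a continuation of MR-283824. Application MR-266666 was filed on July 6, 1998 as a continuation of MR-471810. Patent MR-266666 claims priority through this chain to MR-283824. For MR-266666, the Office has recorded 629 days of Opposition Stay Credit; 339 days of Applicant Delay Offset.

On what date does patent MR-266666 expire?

Earliest priority filing: 24 June 1994.
Base term: 24 June 1994 + 23 years → 24 June 2017.
Opposition Stay Credit: +629 days → 15 March 2019.
Applicant Delay Offset: −339 days → 10 April 2018.

April 10, 2018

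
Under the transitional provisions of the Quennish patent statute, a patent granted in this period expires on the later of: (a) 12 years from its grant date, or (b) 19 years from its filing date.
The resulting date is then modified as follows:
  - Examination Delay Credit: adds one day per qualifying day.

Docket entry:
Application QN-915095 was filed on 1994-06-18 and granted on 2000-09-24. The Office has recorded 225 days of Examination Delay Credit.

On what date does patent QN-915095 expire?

January 29, 2014

(a) grant + 12 years → 24 September 2012.
(b) filing + 19 years → 18 June 2013.
Later of the two: 18 June 2013.
Examination Delay Credit: +225 days → 29 January 2014.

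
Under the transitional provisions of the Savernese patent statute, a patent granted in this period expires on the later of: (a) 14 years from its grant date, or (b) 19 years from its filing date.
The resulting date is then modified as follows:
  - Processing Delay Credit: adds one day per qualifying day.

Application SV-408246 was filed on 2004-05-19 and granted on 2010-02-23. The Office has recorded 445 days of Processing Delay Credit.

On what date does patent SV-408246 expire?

(a) grant + 14 years → 23 February 2024.
(b) filing + 19 years → 19 May 2023.
Later of the two: 23 February 2024.
Processing Delay Credit: +445 days → 13 May 2025.

2025-05-13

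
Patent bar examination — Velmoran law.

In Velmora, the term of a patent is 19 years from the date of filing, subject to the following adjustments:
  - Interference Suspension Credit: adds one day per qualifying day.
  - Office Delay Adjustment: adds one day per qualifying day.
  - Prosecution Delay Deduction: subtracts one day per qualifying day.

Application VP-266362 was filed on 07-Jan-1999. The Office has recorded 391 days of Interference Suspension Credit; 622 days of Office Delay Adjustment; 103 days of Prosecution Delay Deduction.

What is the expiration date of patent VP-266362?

Base term: filing date + 19 years → 7 January 2018.
Interference Suspension Credit: +391 days → 2 February 2019.
Office Delay Adjustment: +622 days → 16 October 2020.
Prosecution Delay Deduction: −103 days → 5 July 2020.

2020-07-05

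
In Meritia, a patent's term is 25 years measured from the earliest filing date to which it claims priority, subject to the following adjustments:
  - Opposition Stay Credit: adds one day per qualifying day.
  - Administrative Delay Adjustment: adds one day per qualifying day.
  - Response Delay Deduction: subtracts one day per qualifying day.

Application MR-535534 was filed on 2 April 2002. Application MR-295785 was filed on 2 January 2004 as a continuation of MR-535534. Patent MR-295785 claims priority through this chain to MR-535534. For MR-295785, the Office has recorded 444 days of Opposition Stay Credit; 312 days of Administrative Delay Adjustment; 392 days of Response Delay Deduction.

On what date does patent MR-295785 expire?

Earliest priority filing: 2 April 2002.
Base term: 2 April 2002 + 25 years → 2 April 2027.
Opposition Stay Credit: +444 days → 19 June 2028.
Administrative Delay Adjustment: +312 days → 27 April 2029.
Response Delay Deduction: −392 days → 31 March 2028.

March 31, 2028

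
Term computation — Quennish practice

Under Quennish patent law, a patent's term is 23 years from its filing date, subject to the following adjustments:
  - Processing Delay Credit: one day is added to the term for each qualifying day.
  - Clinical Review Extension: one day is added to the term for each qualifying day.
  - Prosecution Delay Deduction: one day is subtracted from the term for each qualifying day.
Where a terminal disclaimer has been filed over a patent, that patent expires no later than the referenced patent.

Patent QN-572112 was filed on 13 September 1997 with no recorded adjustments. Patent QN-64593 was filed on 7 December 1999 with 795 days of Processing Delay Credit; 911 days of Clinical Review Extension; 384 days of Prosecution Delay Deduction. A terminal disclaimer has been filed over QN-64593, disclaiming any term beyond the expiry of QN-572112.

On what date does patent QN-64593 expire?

Natural term of QN-64593:
  Base: filing + 23 years → 7 December 2022.
  Processing Delay Credit: +795 days → 9 February 2025.
  Clinical Review Extension: +911 days → 9 August 2027.
  Prosecution Delay Deduction: −384 days → 21 July 2026.
Expiry of referenced patent QN-572112:
  Base: filing + 23 years → 13 September 2020.
Terminal disclaimer: QN-64593 expires on the earlier of 21 July 2026 and 13 September 2020.

September 13, 2020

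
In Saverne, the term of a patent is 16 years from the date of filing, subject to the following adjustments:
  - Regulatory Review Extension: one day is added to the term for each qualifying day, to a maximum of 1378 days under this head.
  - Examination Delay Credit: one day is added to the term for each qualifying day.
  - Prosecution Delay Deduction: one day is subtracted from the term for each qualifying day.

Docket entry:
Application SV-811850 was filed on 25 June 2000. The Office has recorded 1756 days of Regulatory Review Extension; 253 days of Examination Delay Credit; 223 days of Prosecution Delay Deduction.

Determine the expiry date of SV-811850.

Base term: filing date + 16 years → 25 June 2016.
Regulatory Review Extension: 1756 days claimed exceeds the 1378-day cap, so +1378 days → 3 April 2020.
Examination Delay Credit: +253 days → 12 December 2020.
Prosecution Delay Deduction: −223 days → 3 May 2020.

2020-05-03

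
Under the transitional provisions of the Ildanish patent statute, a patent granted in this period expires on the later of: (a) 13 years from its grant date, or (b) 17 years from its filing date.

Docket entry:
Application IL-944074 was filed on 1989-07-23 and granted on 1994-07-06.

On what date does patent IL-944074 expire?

2007-07-06

(a) grant + 13 years → 6 July 2007.
(b) filing + 17 years → 23 July 2006.
Later of the two: 6 July 2007.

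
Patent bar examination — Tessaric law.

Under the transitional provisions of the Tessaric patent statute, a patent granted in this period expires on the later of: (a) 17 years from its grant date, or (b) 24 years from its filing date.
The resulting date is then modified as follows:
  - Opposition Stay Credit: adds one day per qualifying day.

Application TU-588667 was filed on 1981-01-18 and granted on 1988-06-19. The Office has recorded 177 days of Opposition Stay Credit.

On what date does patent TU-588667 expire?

(a) grant + 17 years → 19 June 2005.
(b) filing + 24 years → 18 January 2005.
Later of the two: 19 June 2005.
Opposition Stay Credit: +177 days → 13 December 2005.

December 13, 2005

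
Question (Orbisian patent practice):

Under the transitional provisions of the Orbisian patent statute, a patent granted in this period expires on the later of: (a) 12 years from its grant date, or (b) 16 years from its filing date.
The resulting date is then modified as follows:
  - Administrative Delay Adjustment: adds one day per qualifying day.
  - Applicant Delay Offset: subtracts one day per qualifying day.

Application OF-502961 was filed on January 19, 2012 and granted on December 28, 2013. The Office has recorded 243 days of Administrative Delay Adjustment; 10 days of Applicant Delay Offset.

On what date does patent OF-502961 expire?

(a) grant + 12 years → 28 December 2025.
(b) filing + 16 years → 19 January 2028.
Later of the two: 19 January 2028.
Administrative Delay Adjustment: +243 days → 18 September 2028.
Applicant Delay Offset: −10 days → 8 September 2028.

2028-09-08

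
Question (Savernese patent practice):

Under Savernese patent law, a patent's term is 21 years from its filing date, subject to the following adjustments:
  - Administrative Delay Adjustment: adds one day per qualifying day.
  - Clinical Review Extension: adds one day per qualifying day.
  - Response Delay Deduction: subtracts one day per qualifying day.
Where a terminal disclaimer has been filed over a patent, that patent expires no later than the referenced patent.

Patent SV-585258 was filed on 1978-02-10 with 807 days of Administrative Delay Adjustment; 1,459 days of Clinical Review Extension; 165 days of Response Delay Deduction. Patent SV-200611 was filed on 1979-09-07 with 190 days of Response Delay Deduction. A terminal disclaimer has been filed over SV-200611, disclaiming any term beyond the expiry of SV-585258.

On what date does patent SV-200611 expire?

2000-03-01

Natural term of SV-200611:
  Base: filing + 21 years → 7 September 2000.
  Response Delay Deduction: −190 days → 1 March 2000.
Expiry of referenced patent SV-585258:
  Base: filing + 21 years → 10 February 1999.
  Administrative Delay Adjustment: +807 days → 27 April 2001.
  Clinical Review Extension: +1459 days → 25 April 2005.
  Response Delay Deduction: −165 days → 11 November 2004.
Terminal disclaimer: SV-200611 expires on the earlier of 1 March 2000 and 11 November 2004.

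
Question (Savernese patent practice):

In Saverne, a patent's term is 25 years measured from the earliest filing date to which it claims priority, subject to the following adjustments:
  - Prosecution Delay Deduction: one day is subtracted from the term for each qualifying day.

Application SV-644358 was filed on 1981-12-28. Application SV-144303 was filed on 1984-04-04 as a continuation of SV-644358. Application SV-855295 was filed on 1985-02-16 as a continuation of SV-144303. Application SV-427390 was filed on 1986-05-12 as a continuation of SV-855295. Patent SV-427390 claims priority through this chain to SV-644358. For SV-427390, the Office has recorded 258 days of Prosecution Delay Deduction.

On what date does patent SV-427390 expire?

2006-04-14

Earliest priority filing: 28 December 1981.
Base term: 28 December 1981 + 25 years → 28 December 2006.
Prosecution Delay Deduction: −258 days → 14 April 2006.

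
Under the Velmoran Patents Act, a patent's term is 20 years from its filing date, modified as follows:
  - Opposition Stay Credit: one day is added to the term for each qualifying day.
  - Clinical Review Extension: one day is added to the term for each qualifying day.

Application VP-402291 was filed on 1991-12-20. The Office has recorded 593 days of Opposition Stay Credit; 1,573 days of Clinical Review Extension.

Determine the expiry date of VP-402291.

Base term: filing date + 20 years → 20 December 2011.
Opposition Stay Credit: +593 days → 4 August 2013.
Clinical Review Extension: +1573 days → 24 November 2017.

2017-11-24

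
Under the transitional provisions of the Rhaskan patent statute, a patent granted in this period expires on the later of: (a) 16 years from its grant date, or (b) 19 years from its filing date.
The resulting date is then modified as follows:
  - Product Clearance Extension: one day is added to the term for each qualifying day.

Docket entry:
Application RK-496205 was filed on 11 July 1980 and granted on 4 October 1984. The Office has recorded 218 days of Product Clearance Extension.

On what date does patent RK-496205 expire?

(a) grant + 16 years → 4 October 2000.
(b) filing + 19 years → 11 July 1999.
Later of the two: 4 October 2000.
Product Clearance Extension: +218 days → 10 May 2001.

2001-05-10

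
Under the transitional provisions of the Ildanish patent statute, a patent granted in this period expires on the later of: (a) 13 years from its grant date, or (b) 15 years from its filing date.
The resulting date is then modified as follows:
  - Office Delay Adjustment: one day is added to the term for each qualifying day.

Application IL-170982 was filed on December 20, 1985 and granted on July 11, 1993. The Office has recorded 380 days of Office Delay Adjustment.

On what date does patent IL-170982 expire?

July 26, 2007

(a) grant + 13 years → 11 July 2006.
(b) filing + 15 years → 20 December 2000.
Later of the two: 11 July 2006.
Office Delay Adjustment: +380 days → 26 July 2007.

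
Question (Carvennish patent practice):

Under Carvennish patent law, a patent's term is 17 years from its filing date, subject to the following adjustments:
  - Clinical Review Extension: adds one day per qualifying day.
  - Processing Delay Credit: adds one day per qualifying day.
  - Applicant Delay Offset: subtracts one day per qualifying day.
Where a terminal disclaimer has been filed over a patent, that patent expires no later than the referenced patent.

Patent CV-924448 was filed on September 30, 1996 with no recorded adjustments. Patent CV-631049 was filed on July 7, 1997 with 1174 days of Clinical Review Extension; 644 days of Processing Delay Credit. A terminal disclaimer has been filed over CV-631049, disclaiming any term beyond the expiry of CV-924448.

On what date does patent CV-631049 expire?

Natural term of CV-631049:
  Base: filing + 17 years → 7 July 2014.
  Clinical Review Extension: +1174 days → 23 September 2017.
  Processing Delay Credit: +644 days → 29 June 2019.
Expiry of referenced patent CV-924448:
  Base: filing + 17 years → 30 September 2013.
Terminal disclaimer: CV-631049 expires on the earlier of 29 June 2019 and 30 September 2013.

2013-09-30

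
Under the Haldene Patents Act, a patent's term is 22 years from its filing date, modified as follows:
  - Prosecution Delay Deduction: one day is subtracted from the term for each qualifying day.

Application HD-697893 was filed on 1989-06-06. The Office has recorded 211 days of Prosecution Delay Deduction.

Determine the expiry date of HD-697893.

2010-11-07

Base term: filing date + 22 years → 6 June 2011.
Prosecution Delay Deduction: −211 days → 7 November 2010.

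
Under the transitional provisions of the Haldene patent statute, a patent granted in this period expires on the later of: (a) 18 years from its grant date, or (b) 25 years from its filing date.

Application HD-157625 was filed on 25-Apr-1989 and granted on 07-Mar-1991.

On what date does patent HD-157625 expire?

April 25, 2014

(a) grant + 18 years → 7 March 2009.
(b) filing + 25 years → 25 April 2014.
Later of the two: 25 April 2014.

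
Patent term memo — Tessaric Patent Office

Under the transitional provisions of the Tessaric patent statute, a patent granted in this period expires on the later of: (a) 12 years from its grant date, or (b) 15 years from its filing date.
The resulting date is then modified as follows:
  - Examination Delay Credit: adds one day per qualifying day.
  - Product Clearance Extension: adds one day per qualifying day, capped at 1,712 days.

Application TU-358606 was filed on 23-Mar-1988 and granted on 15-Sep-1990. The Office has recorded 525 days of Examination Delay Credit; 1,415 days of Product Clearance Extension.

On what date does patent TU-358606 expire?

July 14, 2008

(a) grant + 12 years → 15 September 2002.
(b) filing + 15 years → 23 March 2003.
Later of the two: 23 March 2003.
Examination Delay Credit: +525 days → 29 August 2004.
Product Clearance Extension: 1415 days (within the 1712-day cap) → +1415 days → 14 July 2008.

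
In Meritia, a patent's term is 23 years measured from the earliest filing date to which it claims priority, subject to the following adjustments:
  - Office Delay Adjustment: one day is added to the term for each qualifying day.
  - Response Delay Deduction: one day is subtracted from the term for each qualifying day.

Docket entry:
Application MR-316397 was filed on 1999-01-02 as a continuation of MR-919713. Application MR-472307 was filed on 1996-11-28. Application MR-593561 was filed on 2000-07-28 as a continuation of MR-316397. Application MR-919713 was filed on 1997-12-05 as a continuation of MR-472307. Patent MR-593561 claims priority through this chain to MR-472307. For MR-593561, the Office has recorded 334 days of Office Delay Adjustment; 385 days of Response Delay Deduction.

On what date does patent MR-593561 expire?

2019-10-08

Earliest priority filing: 28 November 1996.
Base term: 28 November 1996 + 23 years → 28 November 2019.
Office Delay Adjustment: +334 days → 27 October 2020.
Response Delay Deduction: −385 days → 8 October 2019.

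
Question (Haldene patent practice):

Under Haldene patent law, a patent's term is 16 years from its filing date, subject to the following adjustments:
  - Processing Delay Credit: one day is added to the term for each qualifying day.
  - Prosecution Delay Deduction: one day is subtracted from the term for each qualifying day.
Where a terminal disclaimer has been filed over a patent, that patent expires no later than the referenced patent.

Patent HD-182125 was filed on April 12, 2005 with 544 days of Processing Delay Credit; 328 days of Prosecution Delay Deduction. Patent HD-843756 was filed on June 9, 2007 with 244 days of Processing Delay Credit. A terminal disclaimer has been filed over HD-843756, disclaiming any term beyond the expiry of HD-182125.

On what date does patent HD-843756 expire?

Natural term of HD-843756:
  Base: filing + 16 years → 9 June 2023.
  Processing Delay Credit: +244 days → 8 February 2024.
Expiry of referenced patent HD-182125:
  Base: filing + 16 years → 12 April 2021.
  Processing Delay Credit: +544 days → 8 October 2022.
  Prosecution Delay Deduction: −328 days → 14 November 2021.
Terminal disclaimer: HD-843756 expires on the earlier of 8 February 2024 and 14 November 2021.

November 14, 2021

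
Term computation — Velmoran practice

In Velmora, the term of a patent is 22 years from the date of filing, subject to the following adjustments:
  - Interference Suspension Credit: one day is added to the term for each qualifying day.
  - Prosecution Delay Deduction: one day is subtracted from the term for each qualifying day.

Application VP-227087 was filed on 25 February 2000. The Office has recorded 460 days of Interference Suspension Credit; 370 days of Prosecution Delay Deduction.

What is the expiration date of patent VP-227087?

Base term: filing date + 22 years → 25 February 2022.
Interference Suspension Credit: +460 days → 31 May 2023.
Prosecution Delay Deduction: −370 days → 26 May 2022.

May 26, 2022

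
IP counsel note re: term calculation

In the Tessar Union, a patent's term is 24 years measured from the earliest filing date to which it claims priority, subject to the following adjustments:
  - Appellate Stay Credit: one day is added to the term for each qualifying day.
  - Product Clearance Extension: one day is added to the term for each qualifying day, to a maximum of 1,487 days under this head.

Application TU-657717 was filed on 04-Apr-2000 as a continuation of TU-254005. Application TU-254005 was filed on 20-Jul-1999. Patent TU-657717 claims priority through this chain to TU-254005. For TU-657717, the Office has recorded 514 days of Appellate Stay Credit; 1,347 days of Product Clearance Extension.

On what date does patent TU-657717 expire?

2028-08-23

Earliest priority filing: 20 July 1999.
Base term: 20 July 1999 + 24 years → 20 July 2023.
Appellate Stay Credit: +514 days → 15 December 2024.
Product Clearance Extension: 1347 days (within the 1487-day cap) → +1347 days → 23 August 2028.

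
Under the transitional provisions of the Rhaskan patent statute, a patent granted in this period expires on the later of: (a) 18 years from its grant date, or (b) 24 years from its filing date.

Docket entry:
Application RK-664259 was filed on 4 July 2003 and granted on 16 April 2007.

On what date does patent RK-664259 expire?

(a) grant + 18 years → 16 April 2025.
(b) filing + 24 years → 4 July 2027.
Later of the two: 4 July 2027.

2027-07-04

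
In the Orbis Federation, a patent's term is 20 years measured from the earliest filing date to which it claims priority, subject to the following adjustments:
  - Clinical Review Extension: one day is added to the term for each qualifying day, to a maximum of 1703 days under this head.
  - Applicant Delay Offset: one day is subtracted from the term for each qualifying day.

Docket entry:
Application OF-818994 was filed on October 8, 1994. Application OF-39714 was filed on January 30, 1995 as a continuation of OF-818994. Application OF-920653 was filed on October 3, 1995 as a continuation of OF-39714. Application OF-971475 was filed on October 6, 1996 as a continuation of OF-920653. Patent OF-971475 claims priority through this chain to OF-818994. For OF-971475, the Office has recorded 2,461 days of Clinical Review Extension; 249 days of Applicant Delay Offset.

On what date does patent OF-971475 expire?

Earliest priority filing: 8 October 1994.
Base term: 8 October 1994 + 20 years → 8 October 2014.
Clinical Review Extension: 2461 days claimed exceeds the 1703-day cap, so +1703 days → 7 June 2019.
Applicant Delay Offset: −249 days → 1 October 2018.

2018-10-01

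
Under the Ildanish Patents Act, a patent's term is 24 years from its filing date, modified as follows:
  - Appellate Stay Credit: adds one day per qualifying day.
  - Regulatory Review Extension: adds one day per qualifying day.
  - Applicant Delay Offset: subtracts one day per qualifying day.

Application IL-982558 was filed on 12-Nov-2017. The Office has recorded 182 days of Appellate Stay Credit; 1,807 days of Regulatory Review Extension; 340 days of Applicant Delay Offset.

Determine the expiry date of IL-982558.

Base term: filing date + 24 years → 12 November 2041.
Appellate Stay Credit: +182 days → 13 May 2042.
Regulatory Review Extension: +1807 days → 24 April 2047.
Applicant Delay Offset: −340 days → 19 May 2046.

May 19, 2046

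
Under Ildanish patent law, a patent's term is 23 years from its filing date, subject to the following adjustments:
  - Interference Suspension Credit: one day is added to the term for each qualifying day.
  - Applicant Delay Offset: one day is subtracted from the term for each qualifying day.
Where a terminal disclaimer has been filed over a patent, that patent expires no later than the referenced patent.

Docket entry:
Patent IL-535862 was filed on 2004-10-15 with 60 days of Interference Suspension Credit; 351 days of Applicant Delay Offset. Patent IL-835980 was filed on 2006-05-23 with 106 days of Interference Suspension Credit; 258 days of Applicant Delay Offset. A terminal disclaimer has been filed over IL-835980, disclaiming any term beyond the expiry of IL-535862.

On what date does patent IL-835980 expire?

Natural term of IL-835980:
  Base: filing + 23 years → 23 May 2029.
  Interference Suspension Credit: +106 days → 6 September 2029.
  Applicant Delay Offset: −258 days → 22 December 2028.
Expiry of referenced patent IL-535862:
  Base: filing + 23 years → 15 October 2027.
  Interference Suspension Credit: +60 days → 14 December 2027.
  Applicant Delay Offset: −351 days → 28 December 2026.
Terminal disclaimer: IL-835980 expires on the earlier of 22 December 2028 and 28 December 2026.

December 28, 2026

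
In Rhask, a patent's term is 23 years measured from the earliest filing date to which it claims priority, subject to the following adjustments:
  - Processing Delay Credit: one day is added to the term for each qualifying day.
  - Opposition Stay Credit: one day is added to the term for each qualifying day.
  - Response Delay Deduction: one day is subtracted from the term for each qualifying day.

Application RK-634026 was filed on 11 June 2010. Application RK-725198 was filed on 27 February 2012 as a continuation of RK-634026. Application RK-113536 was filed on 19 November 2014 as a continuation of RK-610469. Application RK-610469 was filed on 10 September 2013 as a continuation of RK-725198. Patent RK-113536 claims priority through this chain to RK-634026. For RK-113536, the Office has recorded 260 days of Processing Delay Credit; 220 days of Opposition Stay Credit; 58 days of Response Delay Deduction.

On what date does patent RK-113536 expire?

Earliest priority filing: 11 June 2010.
Base term: 11 June 2010 + 23 years → 11 June 2033.
Processing Delay Credit: +260 days → 26 February 2034.
Opposition Stay Credit: +220 days → 4 October 2034.
Response Delay Deduction: −58 days → 7 August 2034.

2034-08-07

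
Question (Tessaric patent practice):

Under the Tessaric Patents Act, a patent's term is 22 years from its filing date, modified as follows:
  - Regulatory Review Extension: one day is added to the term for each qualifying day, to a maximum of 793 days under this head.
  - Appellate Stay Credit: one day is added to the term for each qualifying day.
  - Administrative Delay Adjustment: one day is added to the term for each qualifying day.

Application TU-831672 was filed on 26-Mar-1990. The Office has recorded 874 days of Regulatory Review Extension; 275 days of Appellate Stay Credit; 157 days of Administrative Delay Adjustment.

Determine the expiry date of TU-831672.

Base term: filing date + 22 years → 26 March 2012.
Regulatory Review Extension: 874 days claimed exceeds the 793-day cap, so +793 days → 28 May 2014.
Appellate Stay Credit: +275 days → 27 February 2015.
Administrative Delay Adjustment: +157 days → 3 August 2015.

August 3, 2015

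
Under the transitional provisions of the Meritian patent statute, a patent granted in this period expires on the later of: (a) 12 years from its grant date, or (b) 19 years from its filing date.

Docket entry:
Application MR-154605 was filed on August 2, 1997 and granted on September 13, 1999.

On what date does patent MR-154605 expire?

2016-08-02

(a) grant + 12 years → 13 September 2011.
(b) filing + 19 years → 2 August 2016.
Later of the two: 2 August 2016.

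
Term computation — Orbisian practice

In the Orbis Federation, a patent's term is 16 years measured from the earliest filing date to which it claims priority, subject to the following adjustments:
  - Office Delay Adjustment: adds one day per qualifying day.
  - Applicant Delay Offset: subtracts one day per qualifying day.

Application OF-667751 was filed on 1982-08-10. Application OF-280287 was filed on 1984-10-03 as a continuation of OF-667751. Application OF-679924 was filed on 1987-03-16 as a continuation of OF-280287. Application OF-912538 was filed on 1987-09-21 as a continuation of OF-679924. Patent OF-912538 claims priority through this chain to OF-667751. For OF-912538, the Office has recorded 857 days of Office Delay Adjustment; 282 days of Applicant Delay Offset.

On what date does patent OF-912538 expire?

March 7, 2000

Earliest priority filing: 10 August 1982.
Base term: 10 August 1982 + 16 years → 10 August 1998.
Office Delay Adjustment: +857 days → 14 December 2000.
Applicant Delay Offset: −282 days → 7 March 2000.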